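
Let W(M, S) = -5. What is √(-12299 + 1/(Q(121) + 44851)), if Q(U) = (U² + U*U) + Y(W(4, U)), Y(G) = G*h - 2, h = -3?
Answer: I*√67615342883338/74146 ≈ 110.9*I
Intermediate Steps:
Y(G) = -2 - 3*G (Y(G) = G*(-3) - 2 = -3*G - 2 = -2 - 3*G)
Q(U) = 13 + 2*U² (Q(U) = (U² + U*U) + (-2 - 3*(-5)) = (U² + U²) + (-2 + 15) = 2*U² + 13 = 13 + 2*U²)
√(-12299 + 1/(Q(121) + 44851)) = √(-12299 + 1/((13 + 2*121²) + 44851)) = √(-12299 + 1/((13 + 2*14641) + 44851)) = √(-12299 + 1/((13 + 29282) + 44851)) = √(-12299 + 1/(29295 + 44851)) = √(-12299 + 1/74146) = √(-911921653/74146) = I*√67615342883338/74146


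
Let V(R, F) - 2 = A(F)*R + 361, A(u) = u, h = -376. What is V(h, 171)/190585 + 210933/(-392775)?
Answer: -4354129992/4990468225 ≈ -0.87249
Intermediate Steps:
V(R, F) = 363 + F*R (V(R, F) = 2 + (F*R + 361) = 2 + (361 + F*R) = 363 + F*R)
V(h, 171)/190585 + 210933/(-392775) = (363 + 171*(-376))/190585 + 210933/(-392775) = (363 - 64296)*(1/190585) + 210933*(-1/392775) = -63933*1/190585 - 70311/130925 = -63933/190585 - 70311/130925 = -4354129992/4990468225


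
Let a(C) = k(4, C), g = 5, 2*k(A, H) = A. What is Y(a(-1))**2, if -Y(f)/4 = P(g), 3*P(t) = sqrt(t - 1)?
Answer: 64/9 ≈ 7.1111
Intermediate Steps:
k(A, H) = A/2
a(C) = 2 (a(C) = (1/2)*4 = 2)
P(t) = sqrt(-1 + t)/3 (P(t) = sqrt(t - 1)/3 = sqrt(-1 + t)/3)
Y(f) = -8/3 (Y(f) = -4*sqrt(-1 + 5)/3 = -4*sqrt(4)/3 = -4*2/3 = -8/3)
Y(a(-1))**2 = (-8/3)**2 = 64/9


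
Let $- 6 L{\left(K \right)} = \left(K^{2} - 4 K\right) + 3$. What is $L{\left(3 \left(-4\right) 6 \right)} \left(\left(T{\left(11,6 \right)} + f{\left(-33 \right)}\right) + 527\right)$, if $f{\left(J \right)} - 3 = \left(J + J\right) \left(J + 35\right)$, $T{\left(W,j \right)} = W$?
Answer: $- \frac{746425}{2} \approx -3.7321 \cdot 10^{5}$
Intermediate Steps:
$L{\left(K \right)} = - \frac{1}{2} - \frac{K^{2}}{6} + \frac{2 K}{3}$ ($L{\left(K \right)} = - \frac{\left(K^{2} - 4 K\right) + 3}{6} = - \frac{3 + K^{2} - 4 K}{6} = - \frac{1}{2} - \frac{K^{2}}{6} + \frac{2 K}{3}$)
$f{\left(J \right)} = 3 + 2 J \left(35 + J\right)$ ($f{\left(J \right)} = 3 + \left(J + J\right) \left(J + 35\right) = 3 + 2 J \left(35 + J\right)$)
$L{\left(3 \left(-4\right) 6 \right)} \left(\left(T{\left(11,6 \right)} + f{\left(-33 \right)}\right) + 527\right) = \left(- \frac{1}{2} - \frac{\left(3 \left(-4\right) 6\right)^{2}}{6} + \frac{2 \cdot 3 \left(-4\right) 6}{3}\right) \left(\left(11 + \left(3 + 2 \left(-33\right)^{2} + 70 \left(-33\right)\right)\right) + 527\right) = \left(- \frac{1}{2} - \frac{\left(\left(-12\right) 6\right)^{2}}{6} + \frac{2 \left(\left(-12\right) 6\right)}{3}\right) \left(\left(11 + \left(3 + 2 \cdot 1089 - 2310\right)\right) + 527\right) = \left(- \frac{1}{2} - \frac{\left(-72\right)^{2}}{6} + \frac{2}{3} \left(-72\right)\right) \left(\left(11 + \left(3 + 2178 - 2310\right)\right) + 527\right) = \left(- \frac{1}{2} - 864 - 48\right) \left(\left(11 - 129\right) + 527\right) = \left(- \frac{1}{2} - 864 - 48\right) \left(-118 + 527\right) = \left(- \frac{1825}{2}\right) 409 = - \frac{746425}{2}$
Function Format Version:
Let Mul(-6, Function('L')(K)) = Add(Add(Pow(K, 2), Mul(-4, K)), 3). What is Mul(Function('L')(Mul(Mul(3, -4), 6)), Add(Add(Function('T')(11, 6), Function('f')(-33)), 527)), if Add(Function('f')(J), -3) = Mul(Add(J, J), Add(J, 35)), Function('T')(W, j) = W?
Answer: Rational(-746425, 2) ≈ -3.7321e+5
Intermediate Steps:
Function('L')(K) = Add(Rational(-1, 2), Mul(Rational(-1, 6), Pow(K, 2)), Mul(Rational(2, 3), K)) (Function('L')(K) = Mul(Rational(-1, 6), Add(Add(Pow(K, 2), Mul(-4, K)), 3)) = Mul(Rational(-1, 6), Add(3, Pow(K, 2), Mul(-4, K))) = Add(Rational(-1, 2), Mul(Rational(-1, 6), Pow(K, 2)), Mul(Rational(2, 3), K)))
Function('f')(J) = Add(3, Mul(2, J, Add(35, J))) (Function('f')(J) = Add(3, Mul(Add(J, J), Add(J, 35))) = Add(3, Mul(Mul(2, J), Add(35, J))) = Add(3, Mul(2, J, Add(35, J))))
Mul(Function('L')(Mul(Mul(3, -4), 6)), Add(Add(Function('T')(11, 6), Function('f')(-33)), 527)) = Mul(Add(Rational(-1, 2), Mul(Rational(-1, 6), Pow(Mul(Mul(3, -4), 6), 2)), Mul(Rational(2, 3), Mul(Mul(3, -4), 6))), Add(Add(11, Add(3, Mul(2, Pow(-33, 2)), Mul(70, -33))), 527)) = Mul(Add(Rational(-1, 2), Mul(Rational(-1, 6), Pow(Mul(-12, 6), 2)), Mul(Rational(2, 3), Mul(-12, 6))), Add(Add(11, Add(3, Mul(2, 1089), -2310)), 527)) = Mul(Add(Rational(-1, 2), Mul(Rational(-1, 6), Pow(-72, 2)), Mul(Rational(2, 3), -72)), Add(Add(11, Add(3, 2178, -2310)), 527)) = Mul(Add(Rational(-1, 2), Mul(Rational(-1, 6), 5184), -48), Add(Add(11, -129), 527)) = Mul(Add(Rational(-1, 2), -864, -48), Add(-118, 527)) = Mul(Rational(-1825, 2), 409) = Rational(-746425, 2)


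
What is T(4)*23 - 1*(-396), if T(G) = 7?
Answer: 557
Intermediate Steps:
T(4)*23 - 1*(-396) = 7*23 - 1*(-396) = 161 + 396 = 557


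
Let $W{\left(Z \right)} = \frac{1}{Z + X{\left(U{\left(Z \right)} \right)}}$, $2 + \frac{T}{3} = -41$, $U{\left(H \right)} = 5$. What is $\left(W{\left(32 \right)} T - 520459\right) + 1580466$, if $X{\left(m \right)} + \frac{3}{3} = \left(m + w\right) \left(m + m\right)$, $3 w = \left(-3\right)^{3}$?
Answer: $\frac{3180064}{3} \approx 1.06 \cdot 10^{6}$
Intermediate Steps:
$w = -9$ ($w = \frac{\left(-3\right)^{3}}{3} = \frac{1}{3} \left(-27\right) = -9$)
$X{\left(m \right)} = -1 + 2 m \left(-9 + m\right)$ ($X{\left(m \right)} = -1 + \left(m - 9\right) \left(m + m\right) = -1 + \left(-9 + m\right) 2 m = -1 + 2 m \left(-9 + m\right)$)
$T = -129$ ($T = -6 + 3 \left(-41\right) = -6 - 123 = -129$)
$W{\left(Z \right)} = \frac{1}{-41 + Z}$ ($W{\left(Z \right)} = \frac{1}{Z - \left(91 - 50\right)} = \frac{1}{Z - 41} = \frac{1}{-41 + Z}$)
$\left(W{\left(32 \right)} T - 520459\right) + 1580466 = \left(\frac{1}{-41 + 32} \left(-129\right) - 520459\right) + 1580466 = \left(\frac{1}{-9} \left(-129\right) - 520459\right) + 1580466 = \left(\left(- \frac{1}{9}\right) \left(-129\right) - 520459\right) + 1580466 = \left(\frac{43}{3} - 520459\right) + 1580466 = - \frac{1561334}{3} + 1580466 = \frac{3180064}{3}$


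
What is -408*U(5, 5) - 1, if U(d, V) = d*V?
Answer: -10201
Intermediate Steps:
U(d, V) = V*d
-408*U(5, 5) - 1 = -408*5*5 - 1 = -408*25 - 1 = -136*75 - 1 = -10200 - 1 = -10201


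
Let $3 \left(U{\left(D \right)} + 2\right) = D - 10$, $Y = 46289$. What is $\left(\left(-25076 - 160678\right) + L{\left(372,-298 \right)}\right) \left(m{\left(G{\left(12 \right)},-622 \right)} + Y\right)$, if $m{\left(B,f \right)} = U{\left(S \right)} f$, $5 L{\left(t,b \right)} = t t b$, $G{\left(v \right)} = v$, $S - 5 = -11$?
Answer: $- \frac{2144216277434}{5} \approx -4.2884 \cdot 10^{11}$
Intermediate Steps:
$S = -6$ ($S = 5 - 11 = -6$)
$U{\left(D \right)} = - \frac{16}{3} + \frac{D}{3}$ ($U{\left(D \right)} = -2 + \frac{D - 10}{3} = -2 + \frac{-10 + D}{3} = -2 + \left(- \frac{10}{3} + \frac{D}{3}\right) = - \frac{16}{3} + \frac{D}{3}$)
$L{\left(t,b \right)} = \frac{b t^{2}}{5}$ ($L{\left(t,b \right)} = \frac{t t b}{5} = \frac{t^{2} b}{5} = \frac{b t^{2}}{5}$)
$m{\left(B,f \right)} = - \frac{22 f}{3}$ ($m{\left(B,f \right)} = \left(- \frac{16}{3} + \frac{1}{3} \left(-6\right)\right) f = \left(- \frac{16}{3} - 2\right) f = - \frac{22 f}{3}$)
$\left(\left(-25076 - 160678\right) + L{\left(372,-298 \right)}\right) \left(m{\left(G{\left(12 \right)},-622 \right)} + Y\right) = \left(\left(-25076 - 160678\right) + \frac{1}{5} \left(-298\right) 372^{2}\right) \left(\left(- \frac{22}{3}\right) \left(-622\right) + 46289\right) = \left(-185754 + \frac{1}{5} \left(-298\right) 138384\right) \left(\frac{13684}{3} + 46289\right) = \left(-185754 - \frac{41238432}{5}\right) \frac{152551}{3} = \left(- \frac{42167202}{5}\right) \frac{152551}{3} = - \frac{2144216277434}{5}$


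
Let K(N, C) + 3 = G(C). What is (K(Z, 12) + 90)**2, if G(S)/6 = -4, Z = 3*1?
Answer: 3969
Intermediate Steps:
Z = 3
G(S) = -24 (G(S) = 6*(-4) = -24)
K(N, C) = -27 (K(N, C) = -3 - 24 = -27)
(K(Z, 12) + 90)**2 = (-27 + 90)**2 = 63**2 = 3969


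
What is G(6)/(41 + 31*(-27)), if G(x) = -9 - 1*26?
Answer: 35/796 ≈ 0.043970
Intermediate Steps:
G(x) = -35 (G(x) = -9 - 26 = -35)
G(6)/(41 + 31*(-27)) = -35/(41 + 31*(-27)) = -35/(41 - 837) = -35/(-796) = -35*(-1/796) = 35/796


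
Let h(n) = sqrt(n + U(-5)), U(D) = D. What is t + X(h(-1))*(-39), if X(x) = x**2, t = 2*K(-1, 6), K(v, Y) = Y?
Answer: 246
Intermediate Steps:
h(n) = sqrt(-5 + n) (h(n) = sqrt(n - 5) = sqrt(-5 + n))
t = 12 (t = 2*6 = 12)
t + X(h(-1))*(-39) = 12 + (sqrt(-5 - 1))**2*(-39) = 12 + (sqrt(-6))**2*(-39) = 12 + (I*sqrt(6))**2*(-39) = 12 - 6*(-39) = 12 + 234 = 246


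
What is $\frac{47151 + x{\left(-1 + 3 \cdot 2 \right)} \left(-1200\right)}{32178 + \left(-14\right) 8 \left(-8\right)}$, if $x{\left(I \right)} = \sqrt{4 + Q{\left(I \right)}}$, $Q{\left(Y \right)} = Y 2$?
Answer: $\frac{47151}{33074} - \frac{600 \sqrt{14}}{16537} \approx 1.2899$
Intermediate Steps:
$Q{\left(Y \right)} = 2 Y$
$x{\left(I \right)} = \sqrt{4 + 2 I}$
$\frac{47151 + x{\left(-1 + 3 \cdot 2 \right)} \left(-1200\right)}{32178 + \left(-14\right) 8 \left(-8\right)} = \frac{47151 + \sqrt{4 + 2 \left(-1 + 3 \cdot 2\right)} \left(-1200\right)}{32178 + \left(-14\right) 8 \left(-8\right)} = \frac{47151 + \sqrt{4 + 2 \left(-1 + 6\right)} \left(-1200\right)}{32178 - -896} = \frac{47151 + \sqrt{4 + 2 \cdot 5} \left(-1200\right)}{32178 + 896} = \frac{47151 + \sqrt{4 + 10} \left(-1200\right)}{33074} = \left(47151 + \sqrt{14} \left(-1200\right)\right) \frac{1}{33074} = \left(47151 - 1200 \sqrt{14}\right) \frac{1}{33074} = \frac{47151}{33074} - \frac{600 \sqrt{14}}{16537}$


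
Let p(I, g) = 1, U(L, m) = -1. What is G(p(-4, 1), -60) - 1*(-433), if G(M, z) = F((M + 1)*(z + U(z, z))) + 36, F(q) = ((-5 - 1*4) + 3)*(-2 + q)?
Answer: 1213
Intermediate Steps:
F(q) = 12 - 6*q (F(q) = ((-5 - 4) + 3)*(-2 + q) = (-9 + 3)*(-2 + q) = -6*(-2 + q) = 12 - 6*q)
G(M, z) = 48 - 6*(1 + M)*(-1 + z) (G(M, z) = (12 - 6*(M + 1)*(z - 1)) + 36 = (12 - 6*(1 + M)*(-1 + z)) + 36 = 48 - 6*(1 + M)*(-1 + z))
G(p(-4, 1), -60) - 1*(-433) = (54 - 6*(-60) + 6*1 - 6*1*(-60)) - 1*(-433) = (54 + 360 + 6 + 360) + 433 = 780 + 433 = 1213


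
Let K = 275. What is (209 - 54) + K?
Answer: 430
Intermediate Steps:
(209 - 54) + K = (209 - 54) + 275 = 155 + 275 = 430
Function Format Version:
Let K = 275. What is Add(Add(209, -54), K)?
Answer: 430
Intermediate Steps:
Add(Add(209, -54), K) = Add(Add(209, -54), 275) = Add(155, 275) = 430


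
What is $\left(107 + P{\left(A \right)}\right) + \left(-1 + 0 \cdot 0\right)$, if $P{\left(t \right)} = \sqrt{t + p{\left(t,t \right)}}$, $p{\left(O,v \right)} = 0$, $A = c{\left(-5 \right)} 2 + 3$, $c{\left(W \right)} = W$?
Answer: $106 + i \sqrt{7} \approx 106.0 + 2.6458 i$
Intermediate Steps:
$A = -7$ ($A = \left(-5\right) 2 + 3 = -10 + 3 = -7$)
$P{\left(t \right)} = \sqrt{t}$ ($P{\left(t \right)} = \sqrt{t + 0} = \sqrt{t}$)
$\left(107 + P{\left(A \right)}\right) + \left(-1 + 0 \cdot 0\right) = \left(107 + \sqrt{-7}\right) + \left(-1 + 0 \cdot 0\right) = \left(107 + i \sqrt{7}\right) + \left(-1 + 0\right) = \left(107 + i \sqrt{7}\right) - 1 = 106 + i \sqrt{7}$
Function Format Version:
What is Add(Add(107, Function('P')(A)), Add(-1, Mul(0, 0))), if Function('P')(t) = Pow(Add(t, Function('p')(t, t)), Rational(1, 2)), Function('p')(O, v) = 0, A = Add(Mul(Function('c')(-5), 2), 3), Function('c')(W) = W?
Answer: Add(106, Mul(I, Pow(7, Rational(1, 2)))) ≈ Add(106.00, Mul(2.6458, I))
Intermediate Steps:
A = -7 (A = Add(Mul(-5, 2), 3) = Add(-10, 3) = -7)
Function('P')(t) = Pow(t, Rational(1, 2)) (Function('P')(t) = Pow(Add(t, 0), Rational(1, 2)) = Pow(t, Rational(1, 2)))
Add(Add(107, Function('P')(A)), Add(-1, Mul(0, 0))) = Add(Add(107, Pow(-7, Rational(1, 2))), Add(-1, Mul(0, 0))) = Add(Add(107, Mul(I, Pow(7, Rational(1, 2)))), Add(-1, 0)) = Add(Add(107, Mul(I, Pow(7, Rational(1, 2)))), -1) = Add(106, Mul(I, Pow(7, Rational(1, 2))))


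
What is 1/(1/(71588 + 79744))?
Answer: 151332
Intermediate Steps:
1/(1/(71588 + 79744)) = 1/(1/151332) = 151332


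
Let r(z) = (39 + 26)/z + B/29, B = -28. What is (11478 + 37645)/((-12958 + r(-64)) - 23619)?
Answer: -91172288/67890589 ≈ -1.3429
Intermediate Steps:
r(z) = -28/29 + 65/z (r(z) = (39 + 26)/z - 28/29 = 65/z - 28*1/29 = 65/z - 28/29 = -28/29 + 65/z)
(11478 + 37645)/((-12958 + r(-64)) - 23619) = (11478 + 37645)/((-12958 + (-28/29 + 65/(-64))) - 23619) = 49123/((-12958 + (-28/29 + 65*(-1/64))) - 23619) = 49123/((-12958 + (-28/29 - 65/64)) - 23619) = 49123/((-12958 - 3677/1856) - 23619) = 49123/(-24053725/1856 - 23619) = 49123/(-67890589/1856) = 49123*(-1856/67890589) = -91172288/67890589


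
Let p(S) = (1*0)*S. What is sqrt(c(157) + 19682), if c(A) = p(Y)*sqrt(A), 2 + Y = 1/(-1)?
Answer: sqrt(19682) ≈ 140.29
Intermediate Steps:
Y = -3 (Y = -2 + 1/(-1) = -2 - 1 = -3)
p(S) = 0 (p(S) = 0*S = 0)
c(A) = 0 (c(A) = 0*sqrt(A) = 0)
sqrt(c(157) + 19682) = sqrt(0 + 19682) = sqrt(19682)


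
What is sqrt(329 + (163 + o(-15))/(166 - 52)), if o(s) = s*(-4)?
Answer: sqrt(4301106)/114 ≈ 18.192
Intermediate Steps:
o(s) = -4*s
sqrt(329 + (163 + o(-15))/(166 - 52)) = sqrt(329 + (163 - 4*(-15))/(166 - 52)) = sqrt(329 + (163 + 60)/114) = sqrt(329 + 223*(1/114)) = sqrt(329 + 223/114) = sqrt(37729/114) = sqrt(4301106)/114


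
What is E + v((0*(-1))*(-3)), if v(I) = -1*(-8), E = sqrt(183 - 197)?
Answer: 8 + I*sqrt(14) ≈ 8.0 + 3.7417*I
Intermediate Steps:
E = I*sqrt(14) (E = sqrt(-14) = I*sqrt(14) ≈ 3.7417*I)
v(I) = 8
E + v((0*(-1))*(-3)) = I*sqrt(14) + 8 = 8 + I*sqrt(14)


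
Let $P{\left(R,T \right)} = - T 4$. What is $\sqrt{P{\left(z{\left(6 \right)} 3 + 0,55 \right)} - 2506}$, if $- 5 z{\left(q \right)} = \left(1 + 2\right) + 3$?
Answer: $i \sqrt{2726} \approx 52.211 i$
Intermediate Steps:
$z{\left(q \right)} = - \frac{6}{5}$ ($z{\left(q \right)} = - \frac{\left(1 + 2\right) + 3}{5} = - \frac{3 + 3}{5} = \left(- \frac{1}{5}\right) 6 = - \frac{6}{5}$)
$P{\left(R,T \right)} = - 4 T$
$\sqrt{P{\left(z{\left(6 \right)} 3 + 0,55 \right)} - 2506} = \sqrt{\left(-4\right) 55 - 2506} = \sqrt{-220 - 2506} = \sqrt{-2726} = i \sqrt{2726}$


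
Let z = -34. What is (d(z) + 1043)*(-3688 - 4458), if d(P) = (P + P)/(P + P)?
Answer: -8504424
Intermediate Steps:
d(P) = 1 (d(P) = (2*P)/((2*P)) = (2*P)*(1/(2*P)) = 1)
(d(z) + 1043)*(-3688 - 4458) = (1 + 1043)*(-3688 - 4458) = 1044*(-8146) = -8504424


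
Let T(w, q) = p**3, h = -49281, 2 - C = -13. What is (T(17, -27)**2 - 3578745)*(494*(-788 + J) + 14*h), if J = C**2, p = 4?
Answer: 3460460412344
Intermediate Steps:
C = 15 (C = 2 - 1*(-13) = 2 + 13 = 15)
J = 225 (J = 15**2 = 225)
T(w, q) = 64 (T(w, q) = 4**3 = 64)
(T(17, -27)**2 - 3578745)*(494*(-788 + J) + 14*h) = (64**2 - 3578745)*(494*(-788 + 225) + 14*(-49281)) = (4096 - 3578745)*(494*(-563) - 689934) = -3574649*(-278122 - 689934) = -3574649*(-968056) = 3460460412344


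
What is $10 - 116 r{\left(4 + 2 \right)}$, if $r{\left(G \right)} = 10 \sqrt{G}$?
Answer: $10 - 1160 \sqrt{6} \approx -2831.4$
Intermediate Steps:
$10 - 116 r{\left(4 + 2 \right)} = 10 - 116 \cdot 10 \sqrt{4 + 2} = 10 - 116 \cdot 10 \sqrt{6} = 10 - 1160 \sqrt{6}$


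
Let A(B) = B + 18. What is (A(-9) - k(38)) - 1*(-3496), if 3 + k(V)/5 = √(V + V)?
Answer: 3520 - 10*√19 ≈ 3476.4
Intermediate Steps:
A(B) = 18 + B
k(V) = -15 + 5*√2*√V (k(V) = -15 + 5*√(V + V) = -15 + 5*√(2*V) = -15 + 5*(√2*√V) = -15 + 5*√2*√V)
(A(-9) - k(38)) - 1*(-3496) = ((18 - 9) - (-15 + 5*√2*√38)) - 1*(-3496) = (9 - (-15 + 10*√19)) + 3496 = (9 + (15 - 10*√19)) + 3496 = (24 - 10*√19) + 3496 = 3520 - 10*√19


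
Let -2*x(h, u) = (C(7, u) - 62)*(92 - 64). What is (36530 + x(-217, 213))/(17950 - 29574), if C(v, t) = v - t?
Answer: -20141/5812 ≈ -3.4654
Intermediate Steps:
x(h, u) = 770 + 14*u (x(h, u) = -((7 - u) - 62)*(92 - 64)/2 = -(-55 - u)*28/2 = -(-1540 - 28*u)/2 = 770 + 14*u)
(36530 + x(-217, 213))/(17950 - 29574) = (36530 + (770 + 14*213))/(17950 - 29574) = (36530 + (770 + 2982))/(-11624) = (36530 + 3752)*(-1/11624) = 40282*(-1/11624) = -20141/5812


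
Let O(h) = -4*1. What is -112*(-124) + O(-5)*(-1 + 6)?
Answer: 13868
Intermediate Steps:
O(h) = -4
-112*(-124) + O(-5)*(-1 + 6) = -112*(-124) - 4*(-1 + 6) = 13888 - 4*5 = 13888 - 20 = 13868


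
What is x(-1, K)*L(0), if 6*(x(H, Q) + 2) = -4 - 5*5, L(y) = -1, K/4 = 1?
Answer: 41/6 ≈ 6.8333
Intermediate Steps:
K = 4 (K = 4*1 = 4)
x(H, Q) = -41/6 (x(H, Q) = -2 + (-4 - 5*5)/6 = -2 + (-4 - 25)/6 = -2 + (1/6)*(-29) = -2 - 29/6 = -41/6)
x(-1, K)*L(0) = -41/6*(-1) = 41/6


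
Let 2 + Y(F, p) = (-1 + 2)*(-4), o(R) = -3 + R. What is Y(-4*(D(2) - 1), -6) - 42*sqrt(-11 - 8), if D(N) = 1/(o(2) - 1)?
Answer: -6 - 42*I*sqrt(19) ≈ -6.0 - 183.07*I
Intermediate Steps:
D(N) = -1/2 (D(N) = 1/((-3 + 2) - 1) = 1/(-1 - 1) = 1/(-2) = -1/2)
Y(F, p) = -6 (Y(F, p) = -2 + (-1 + 2)*(-4) = -2 + 1*(-4) = -2 - 4 = -6)
Y(-4*(D(2) - 1), -6) - 42*sqrt(-11 - 8) = -6 - 42*sqrt(-11 - 8) = -6 - 42*I*sqrt(19)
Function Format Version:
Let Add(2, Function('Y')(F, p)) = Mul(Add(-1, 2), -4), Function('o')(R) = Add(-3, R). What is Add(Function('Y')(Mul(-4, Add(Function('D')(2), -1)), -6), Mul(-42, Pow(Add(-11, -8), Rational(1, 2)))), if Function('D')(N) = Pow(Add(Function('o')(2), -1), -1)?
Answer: Add(-6, Mul(-42, I, Pow(19, Rational(1, 2)))) ≈ Add(-6.0000, Mul(-183.07, I))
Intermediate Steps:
Function('D')(N) = Rational(-1, 2) (Function('D')(N) = Pow(Add(Add(-3, 2), -1), -1) = Pow(Add(-1, -1), -1) = Pow(-2, -1) = Rational(-1, 2))
Function('Y')(F, p) = -6 (Function('Y')(F, p) = Add(-2, Mul(Add(-1, 2), -4)) = Add(-2, Mul(1, -4)) = Add(-2, -4) = -6)
Add(Function('Y')(Mul(-4, Add(Function('D')(2), -1)), -6), Mul(-42, Pow(Add(-11, -8), Rational(1, 2)))) = Add(-6, Mul(-42, Pow(Add(-11, -8), Rational(1, 2)))) = Add(-6, Mul(-42, Pow(-19, Rational(1, 2)))) = Add(-6, Mul(-42, Mul(I, Pow(19, Rational(1, 2))))) = Add(-6, Mul(-42, I, Pow(19, Rational(1, 2))))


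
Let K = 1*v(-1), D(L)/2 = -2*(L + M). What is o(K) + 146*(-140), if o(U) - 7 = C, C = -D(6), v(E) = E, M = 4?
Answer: -20393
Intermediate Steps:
D(L) = -16 - 4*L (D(L) = 2*(-2*(L + 4)) = 2*(-2*(4 + L)) = 2*(-8 - 2*L) = -16 - 4*L)
K = -1 (K = 1*(-1) = -1)
C = 40 (C = -(-16 - 4*6) = -(-16 - 24) = -1*(-40) = 40)
o(U) = 47 (o(U) = 7 + 40 = 47)
o(K) + 146*(-140) = 47 + 146*(-140) = 47 - 20440 = -20393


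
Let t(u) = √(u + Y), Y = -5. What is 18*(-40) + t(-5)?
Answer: -720 + I*√10 ≈ -720.0 + 3.1623*I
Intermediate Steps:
t(u) = √(-5 + u) (t(u) = √(u - 5) = √(-5 + u))
18*(-40) + t(-5) = 18*(-40) + √(-5 - 5) = -720 + √(-10) = -720 + I*√10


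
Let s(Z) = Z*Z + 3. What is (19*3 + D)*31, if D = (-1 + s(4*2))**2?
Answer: 136803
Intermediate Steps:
s(Z) = 3 + Z**2 (s(Z) = Z**2 + 3 = 3 + Z**2)
D = 4356 (D = (-1 + (3 + (4*2)**2))**2 = (-1 + (3 + 8**2))**2 = (-1 + (3 + 64))**2 = (-1 + 67)**2 = 66**2 = 4356)
(19*3 + D)*31 = (19*3 + 4356)*31 = (57 + 4356)*31 = 4413*31 = 136803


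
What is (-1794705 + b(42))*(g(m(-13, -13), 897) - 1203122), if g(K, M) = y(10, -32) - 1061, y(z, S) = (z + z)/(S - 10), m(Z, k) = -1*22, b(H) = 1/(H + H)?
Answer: 3812275817054807/1764 ≈ 2.1612e+12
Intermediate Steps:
b(H) = 1/(2*H)
m(Z, k) = -22
y(z, S) = 2*z/(-10 + S) (y(z, S) = (2*z)/(-10 + S) = 2*z/(-10 + S))
g(K, M) = -22291/21 (g(K, M) = 2*10/(-10 - 32) - 1061 = 2*10/(-42) - 1061 = 2*10*(-1/42) - 1061 = -10/21 - 1061 = -22291/21)
(-1794705 + b(42))*(g(m(-13, -13), 897) - 1203122) = (-1794705 + (1/2)/42)*(-22291/21 - 1203122) = (-1794705 + (1/2)*(1/42))*(-25287853/21) = (-1794705 + 1/84)*(-25287853/21) = -150755219/84*(-25287853/21) = 3812275817054807/1764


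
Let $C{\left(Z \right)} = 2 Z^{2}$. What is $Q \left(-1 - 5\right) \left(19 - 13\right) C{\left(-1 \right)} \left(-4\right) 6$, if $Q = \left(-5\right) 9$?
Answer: $-77760$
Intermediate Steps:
$Q = -45$
$Q \left(-1 - 5\right) \left(19 - 13\right) C{\left(-1 \right)} \left(-4\right) 6 = - 45 \left(-1 - 5\right) \left(19 - 13\right) 2 \left(-1\right)^{2} \left(-4\right) 6 = - 45 \left(\left(-6\right) 6\right) 2 \cdot 1 \left(-4\right) 6 = \left(-45\right) \left(-36\right) 2 \left(-4\right) 6 = 1620 \left(\left(-8\right) 6\right) = 1620 \left(-48\right) = -77760$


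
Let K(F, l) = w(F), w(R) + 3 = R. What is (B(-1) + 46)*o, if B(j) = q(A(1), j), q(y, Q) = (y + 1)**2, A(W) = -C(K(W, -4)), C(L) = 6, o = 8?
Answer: 568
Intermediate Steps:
w(R) = -3 + R
K(F, l) = -3 + F
A(W) = -6 (A(W) = -1*6 = -6)
q(y, Q) = (1 + y)**2
B(j) = 25 (B(j) = (1 - 6)**2 = (-5)**2 = 25)
(B(-1) + 46)*o = (25 + 46)*8 = 71*8 = 568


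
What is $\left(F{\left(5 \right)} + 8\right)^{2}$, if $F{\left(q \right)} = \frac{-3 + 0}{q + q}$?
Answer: $\frac{5929}{100} \approx 59.29$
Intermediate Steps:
$F{\left(q \right)} = - \frac{3}{2 q}$
$\left(F{\left(5 \right)} + 8\right)^{2} = \left(- \frac{3}{2 \cdot 5} + 8\right)^{2} = \left(\left(- \frac{3}{2}\right) \frac{1}{5} + 8\right)^{2} = \left(- \frac{3}{10} + 8\right)^{2} = \left(\frac{77}{10}\right)^{2} = \frac{5929}{100}$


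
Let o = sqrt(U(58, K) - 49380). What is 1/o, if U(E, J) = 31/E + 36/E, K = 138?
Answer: -I*sqrt(166110434)/2863973 ≈ -0.0045002*I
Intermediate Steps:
U(E, J) = 67/E
o = I*sqrt(166110434)/58 (o = sqrt(67/58 - 49380) = sqrt(-2863973/58) = I*sqrt(166110434)/58 ≈ 222.21*I)
1/o = 1/(I*sqrt(166110434)/58) = -I*sqrt(166110434)/2863973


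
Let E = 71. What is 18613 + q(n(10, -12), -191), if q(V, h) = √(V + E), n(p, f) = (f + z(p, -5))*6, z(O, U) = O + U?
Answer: 18613 + √29 ≈ 18618.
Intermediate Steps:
n(p, f) = -30 + 6*f + 6*p (n(p, f) = (f + (p - 5))*6 = (f + (-5 + p))*6 = (-5 + f + p)*6 = -30 + 6*f + 6*p)
q(V, h) = √(71 + V) (q(V, h) = √(V + 71) = √(71 + V))
18613 + q(n(10, -12), -191) = 18613 + √(71 + (-30 + 6*(-12) + 6*10)) = 18613 + √(71 + (-30 - 72 + 60)) = 18613 + √(71 - 42) = 18613 + √29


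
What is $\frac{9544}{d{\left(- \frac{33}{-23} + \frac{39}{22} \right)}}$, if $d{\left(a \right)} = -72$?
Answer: $- \frac{1193}{9} \approx -132.56$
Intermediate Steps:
$\frac{9544}{d{\left(- \frac{33}{-23} + \frac{39}{22} \right)}} = \frac{9544}{-72} = 9544 \left(- \frac{1}{72}\right) = - \frac{1193}{9}$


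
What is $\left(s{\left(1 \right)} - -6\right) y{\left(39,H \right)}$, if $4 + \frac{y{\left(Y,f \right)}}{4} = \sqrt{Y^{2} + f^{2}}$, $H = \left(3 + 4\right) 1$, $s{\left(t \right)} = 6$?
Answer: $-192 + 48 \sqrt{1570} \approx 1709.9$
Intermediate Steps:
$H = 7$ ($H = 7 \cdot 1 = 7$)
$y{\left(Y,f \right)} = -16 + 4 \sqrt{Y^{2} + f^{2}}$
$\left(s{\left(1 \right)} - -6\right) y{\left(39,H \right)} = \left(6 - -6\right) \left(-16 + 4 \sqrt{39^{2} + 7^{2}}\right) = \left(6 + 6\right) \left(-16 + 4 \sqrt{1521 + 49}\right) = 12 \left(-16 + 4 \sqrt{1570}\right) = -192 + 48 \sqrt{1570}$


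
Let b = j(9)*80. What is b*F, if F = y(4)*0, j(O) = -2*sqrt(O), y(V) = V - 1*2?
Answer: 0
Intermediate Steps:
y(V) = -2 + V (y(V) = V - 2 = -2 + V)
F = 0 (F = (-2 + 4)*0 = 2*0 = 0)
b = -480 (b = -2*sqrt(9)*80 = -2*3*80 = -6*80 = -480)
b*F = -480*0 = 0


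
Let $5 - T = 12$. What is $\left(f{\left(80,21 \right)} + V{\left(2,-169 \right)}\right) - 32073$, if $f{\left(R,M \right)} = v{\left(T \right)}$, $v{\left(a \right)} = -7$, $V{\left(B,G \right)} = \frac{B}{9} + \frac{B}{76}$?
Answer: $- \frac{10971275}{342} \approx -32080.0$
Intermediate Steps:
$T = -7$ ($T = 5 - 12 = -7$)
$V{\left(B,G \right)} = \frac{85 B}{684}$ ($V{\left(B,G \right)} = B \frac{1}{9} + B \frac{1}{76} = \frac{B}{9} + \frac{B}{76} = \frac{85 B}{684}$)
$f{\left(R,M \right)} = -7$
$\left(f{\left(80,21 \right)} + V{\left(2,-169 \right)}\right) - 32073 = \left(-7 + \frac{85}{684} \cdot 2\right) - 32073 = \left(-7 + \frac{85}{342}\right) - 32073 = - \frac{2309}{342} - 32073 = - \frac{10971275}{342}$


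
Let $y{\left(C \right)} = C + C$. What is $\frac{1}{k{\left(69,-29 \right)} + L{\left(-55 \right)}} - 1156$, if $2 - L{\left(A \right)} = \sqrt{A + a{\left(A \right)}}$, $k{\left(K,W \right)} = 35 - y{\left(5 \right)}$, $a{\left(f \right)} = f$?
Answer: $- \frac{969857}{839} + \frac{i \sqrt{110}}{839} \approx -1156.0 + 0.012501 i$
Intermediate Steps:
$y{\left(C \right)} = 2 C$
$k{\left(K,W \right)} = 25$ ($k{\left(K,W \right)} = 35 - 2 \cdot 5 = 35 - 10 = 25$)
$L{\left(A \right)} = 2 - \sqrt{2} \sqrt{A}$ ($L{\left(A \right)} = 2 - \sqrt{A + A} = 2 - \sqrt{2 A} = 2 - \sqrt{2} \sqrt{A}$)
$\frac{1}{k{\left(69,-29 \right)} + L{\left(-55 \right)}} - 1156 = \frac{1}{25 + \left(2 - \sqrt{2} \sqrt{-55}\right)} - 1156 = \frac{1}{25 + \left(2 - \sqrt{2} i \sqrt{55}\right)} - 1156 = \frac{1}{25 + \left(2 - i \sqrt{110}\right)} - 1156 = \frac{1}{27 - i \sqrt{110}} - 1156 = -1156 + \frac{1}{27 - i \sqrt{110}}$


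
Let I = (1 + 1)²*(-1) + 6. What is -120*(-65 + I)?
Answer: 7560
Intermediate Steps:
I = 2 (I = 2²*(-1) + 6 = 4*(-1) + 6 = -4 + 6 = 2)
-120*(-65 + I) = -120*(-65 + 2) = -120*(-63) = 7560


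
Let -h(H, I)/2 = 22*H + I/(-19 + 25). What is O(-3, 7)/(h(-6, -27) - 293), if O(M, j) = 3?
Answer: -3/20 ≈ -0.15000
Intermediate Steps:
h(H, I) = -44*H - I/3 (h(H, I) = -2*(22*H + I/(-19 + 25)) = -2*(22*H + I/6) = -44*H - I/3)
O(-3, 7)/(h(-6, -27) - 293) = 3/((-44*(-6) - 1/3*(-27)) - 293) = 3/((264 + 9) - 293) = 3/(273 - 293) = 3/(-20) = 3*(-1/20) = -3/20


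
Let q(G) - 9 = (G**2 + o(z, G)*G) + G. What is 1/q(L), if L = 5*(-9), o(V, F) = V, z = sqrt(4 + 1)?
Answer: 221/438444 + 5*sqrt(5)/438444 ≈ 0.00052956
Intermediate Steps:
z = sqrt(5) ≈ 2.2361
L = -45
q(G) = 9 + G + G**2 + G*sqrt(5) (q(G) = 9 + ((G**2 + sqrt(5)*G) + G) = 9 + ((G**2 + G*sqrt(5)) + G) = 9 + (G + G**2 + G*sqrt(5)) = 9 + G + G**2 + G*sqrt(5))
1/q(L) = 1/(9 - 45 + (-45)**2 - 45*sqrt(5)) = 1/(9 - 45 + 2025 - 45*sqrt(5)) = 1/(1989 - 45*sqrt(5))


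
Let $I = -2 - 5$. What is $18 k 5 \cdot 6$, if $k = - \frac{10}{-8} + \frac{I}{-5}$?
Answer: $1431$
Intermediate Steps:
$I = -7$ ($I = -2 - 5 = -7$)
$k = \frac{53}{20}$ ($k = - \frac{10}{-8} - \frac{7}{-5} = \left(-10\right) \left(- \frac{1}{8}\right) - - \frac{7}{5} = \frac{5}{4} + \frac{7}{5} = \frac{53}{20} \approx 2.65$)
$18 k 5 \cdot 6 = 18 \cdot \frac{53}{20} \cdot 5 \cdot 6 = \frac{477}{10} \cdot 30 = 1431$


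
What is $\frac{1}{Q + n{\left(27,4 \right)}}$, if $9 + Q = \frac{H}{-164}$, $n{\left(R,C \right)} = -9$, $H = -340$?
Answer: $- \frac{41}{653} \approx -0.062787$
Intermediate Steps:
$Q = - \frac{284}{41}$ ($Q = -9 - \frac{340}{-164} = -9 - - \frac{85}{41} = -9 + \frac{85}{41} = - \frac{284}{41} \approx -6.9268$)
$\frac{1}{Q + n{\left(27,4 \right)}} = \frac{1}{- \frac{284}{41} - 9} = \frac{1}{- \frac{653}{41}} = - \frac{41}{653}$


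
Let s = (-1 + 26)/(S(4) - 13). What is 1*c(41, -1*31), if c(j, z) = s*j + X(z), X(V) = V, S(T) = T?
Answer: -1304/9 ≈ -144.89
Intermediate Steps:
s = -25/9 (s = (-1 + 26)/(4 - 13) = 25/(-9) = 25*(-1/9) = -25/9 ≈ -2.7778)
c(j, z) = z - 25*j/9 (c(j, z) = -25*j/9 + z = z - 25*j/9)
1*c(41, -1*31) = 1*(-1*31 - 25/9*41) = 1*(-31 - 1025/9) = 1*(-1304/9) = -1304/9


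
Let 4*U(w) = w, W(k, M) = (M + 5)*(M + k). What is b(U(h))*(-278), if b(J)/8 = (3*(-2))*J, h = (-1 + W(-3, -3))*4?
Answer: -173472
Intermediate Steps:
W(k, M) = (5 + M)*(M + k)
h = -52 (h = (-1 + ((-3)**2 + 5*(-3) + 5*(-3) - 3*(-3)))*4 = (-1 + (9 - 15 - 15 + 9))*4 = (-1 - 12)*4 = -13*4 = -52)
U(w) = w/4
b(J) = -48*J (b(J) = 8*((3*(-2))*J) = 8*(-6*J) = -48*J)
b(U(h))*(-278) = -12*(-52)*(-278) = -48*(-13)*(-278) = 624*(-278) = -173472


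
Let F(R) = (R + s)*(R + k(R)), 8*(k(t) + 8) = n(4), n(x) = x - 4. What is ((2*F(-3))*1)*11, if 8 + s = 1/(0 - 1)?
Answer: 2904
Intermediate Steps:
n(x) = -4 + x
k(t) = -8 (k(t) = -8 + (-4 + 4)/8 = -8 + (1/8)*0 = -8 + 0 = -8)
s = -9 (s = -8 + 1/(0 - 1) = -8 + 1/(-1) = -8 - 1 = -9)
F(R) = (-9 + R)*(-8 + R) (F(R) = (R - 9)*(R - 8) = (-9 + R)*(-8 + R))
((2*F(-3))*1)*11 = ((2*(72 + (-3)**2 - 17*(-3)))*1)*11 = ((2*(72 + 9 + 51))*1)*11 = ((2*132)*1)*11 = (264*1)*11 = 264*11 = 2904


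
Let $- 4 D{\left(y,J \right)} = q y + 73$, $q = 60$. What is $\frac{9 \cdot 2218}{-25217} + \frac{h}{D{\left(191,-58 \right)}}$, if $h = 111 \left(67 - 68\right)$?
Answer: $- \frac{219025398}{290827661} \approx -0.75311$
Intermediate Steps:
$h = -111$ ($h = 111 \left(-1\right) = -111$)
$D{\left(y,J \right)} = - \frac{73}{4} - 15 y$ ($D{\left(y,J \right)} = - \frac{60 y + 73}{4} = - \frac{73 + 60 y}{4} = - \frac{73}{4} - 15 y$)
$\frac{9 \cdot 2218}{-25217} + \frac{h}{D{\left(191,-58 \right)}} = \frac{9 \cdot 2218}{-25217} - \frac{111}{- \frac{73}{4} - 2865} = 19962 \left(- \frac{1}{25217}\right) - \frac{111}{- \frac{73}{4} - 2865} = - \frac{19962}{25217} - \frac{111}{- \frac{11533}{4}} = - \frac{19962}{25217} - - \frac{444}{11533} = - \frac{19962}{25217} + \frac{444}{11533} = - \frac{219025398}{290827661}$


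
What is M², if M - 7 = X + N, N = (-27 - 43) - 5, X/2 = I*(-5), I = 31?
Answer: 142884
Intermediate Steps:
X = -310 (X = 2*(31*(-5)) = 2*(-155) = -310)
N = -75 (N = -70 - 5 = -75)
M = -378 (M = 7 + (-310 - 75) = 7 - 385 = -378)
M² = (-378)² = 142884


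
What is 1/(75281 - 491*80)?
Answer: 1/36001 ≈ 2.7777e-5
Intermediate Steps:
1/(75281 - 491*80) = 1/(75281 - 39280) = 1/36001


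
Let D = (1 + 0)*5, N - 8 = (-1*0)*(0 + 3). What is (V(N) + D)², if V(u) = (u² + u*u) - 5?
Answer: 16384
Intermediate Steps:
N = 8 (N = 8 + (-1*0)*(0 + 3) = 8 + 0*3 = 8 + 0 = 8)
V(u) = -5 + 2*u² (V(u) = (u² + u²) - 5 = 2*u² - 5 = -5 + 2*u²)
D = 5 (D = 1*5 = 5)
(V(N) + D)² = ((-5 + 2*8²) + 5)² = ((-5 + 2*64) + 5)² = ((-5 + 128) + 5)² = (123 + 5)² = 128² = 16384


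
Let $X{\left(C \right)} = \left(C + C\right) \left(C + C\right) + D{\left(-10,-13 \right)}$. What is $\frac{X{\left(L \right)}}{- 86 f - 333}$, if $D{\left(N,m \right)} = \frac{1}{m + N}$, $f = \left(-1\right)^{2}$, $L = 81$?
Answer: $- \frac{603611}{9637} \approx -62.635$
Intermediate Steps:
$f = 1$
$D{\left(N,m \right)} = \frac{1}{N + m}$
$X{\left(C \right)} = - \frac{1}{23} + 4 C^{2}$ ($X{\left(C \right)} = \left(C + C\right) \left(C + C\right) + \frac{1}{-10 - 13} = 2 C 2 C + \frac{1}{-23} = 4 C^{2} - \frac{1}{23} = - \frac{1}{23} + 4 C^{2}$)
$\frac{X{\left(L \right)}}{- 86 f - 333} = \frac{- \frac{1}{23} + 4 \cdot 81^{2}}{\left(-86\right) 1 - 333} = \frac{- \frac{1}{23} + 4 \cdot 6561}{-86 - 333} = \frac{- \frac{1}{23} + 26244}{-419} = \frac{603611}{23} \left(- \frac{1}{419}\right) = - \frac{603611}{9637}$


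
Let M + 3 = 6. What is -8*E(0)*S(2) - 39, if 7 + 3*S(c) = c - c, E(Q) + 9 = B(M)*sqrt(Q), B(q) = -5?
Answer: -207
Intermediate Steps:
M = 3 (M = -3 + 6 = 3)
E(Q) = -9 - 5*sqrt(Q)
S(c) = -7/3 (S(c) = -7/3 + (c - c)/3 = -7/3 + (1/3)*0 = -7/3 + 0 = -7/3)
-8*E(0)*S(2) - 39 = -8*(-9 - 5*sqrt(0))*(-7)/3 - 39 = -8*(-9 - 5*0)*(-7)/3 - 39 = -8*(-9 + 0)*(-7)/3 - 39 = -(-72)*(-7)/3 - 39 = -8*21 - 39 = -168 - 39 = -207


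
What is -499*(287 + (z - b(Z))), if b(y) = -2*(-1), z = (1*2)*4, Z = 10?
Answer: -146207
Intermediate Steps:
z = 8 (z = 2*4 = 8)
b(y) = 2
-499*(287 + (z - b(Z))) = -499*(287 + (8 - 1*2)) = -499*(287 + (8 - 2)) = -499*(287 + 6) = -499*293 = -146207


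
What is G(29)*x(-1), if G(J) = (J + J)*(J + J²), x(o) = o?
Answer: -50460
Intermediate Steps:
G(J) = 2*J*(J + J²) (G(J) = (2*J)*(J + J²) = 2*J*(J + J²))
G(29)*x(-1) = (2*29²*(1 + 29))*(-1) = (2*841*30)*(-1) = 50460*(-1) = -50460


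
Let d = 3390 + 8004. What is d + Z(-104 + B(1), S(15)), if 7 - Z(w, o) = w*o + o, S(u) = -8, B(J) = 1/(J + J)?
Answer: 10581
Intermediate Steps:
B(J) = 1/(2*J)
Z(w, o) = 7 - o - o*w (Z(w, o) = 7 - (w*o + o) = 7 - (o*w + o) = 7 - (o + o*w) = 7 + (-o - o*w) = 7 - o - o*w)
d = 11394
d + Z(-104 + B(1), S(15)) = 11394 + (7 - 1*(-8) - 1*(-8)*(-104 + (½)/1)) = 11394 + (7 + 8 - 1*(-8)*(-104 + (½)*1)) = 11394 + (7 + 8 - 1*(-8)*(-104 + ½)) = 11394 + (7 + 8 - 1*(-8)*(-207/2)) = 11394 + (7 + 8 - 828) = 11394 - 813 = 10581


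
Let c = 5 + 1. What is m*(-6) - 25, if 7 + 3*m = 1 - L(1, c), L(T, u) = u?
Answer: -1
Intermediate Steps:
c = 6
m = -4 (m = -7/3 + (1 - 1*6)/3 = -7/3 + (1 - 6)/3 = -7/3 + (⅓)*(-5) = -7/3 - 5/3 = -4)
m*(-6) - 25 = -4*(-6) - 25 = 24 - 25 = -1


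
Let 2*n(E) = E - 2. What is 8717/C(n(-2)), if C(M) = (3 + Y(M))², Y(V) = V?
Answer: 8717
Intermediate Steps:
n(E) = -1 + E/2 (n(E) = (E - 2)/2 = (-2 + E)/2 = -1 + E/2)
C(M) = (3 + M)²
8717/C(n(-2)) = 8717/((3 + (-1 + (½)*(-2)))²) = 8717/((3 + (-1 - 1))²) = 8717/((3 - 2)²) = 8717/(1²) = 8717/1 = 8717*1 = 8717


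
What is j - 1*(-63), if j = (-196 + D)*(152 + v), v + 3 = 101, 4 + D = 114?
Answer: -21437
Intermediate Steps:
D = 110 (D = -4 + 114 = 110)
v = 98 (v = -3 + 101 = 98)
j = -21500 (j = (-196 + 110)*(152 + 98) = -86*250 = -21500)
j - 1*(-63) = -21500 - 1*(-63) = -21500 + 63 = -21437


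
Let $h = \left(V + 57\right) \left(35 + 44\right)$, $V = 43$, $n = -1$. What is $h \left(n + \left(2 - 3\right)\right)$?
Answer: $-15800$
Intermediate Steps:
$h = 7900$ ($h = \left(43 + 57\right) \left(35 + 44\right) = 100 \cdot 79 = 7900$)
$h \left(n + \left(2 - 3\right)\right) = 7900 \left(-1 + \left(2 - 3\right)\right) = 7900 \left(-1 - 1\right) = 7900 \left(-2\right) = -15800$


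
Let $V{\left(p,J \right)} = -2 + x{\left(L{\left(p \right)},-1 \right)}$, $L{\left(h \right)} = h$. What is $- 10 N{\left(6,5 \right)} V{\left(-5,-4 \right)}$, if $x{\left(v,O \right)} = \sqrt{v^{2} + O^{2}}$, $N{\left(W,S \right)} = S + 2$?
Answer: $140 - 70 \sqrt{26} \approx -216.93$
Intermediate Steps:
$N{\left(W,S \right)} = 2 + S$
$x{\left(v,O \right)} = \sqrt{O^{2} + v^{2}}$
$V{\left(p,J \right)} = -2 + \sqrt{1 + p^{2}}$ ($V{\left(p,J \right)} = -2 + \sqrt{\left(-1\right)^{2} + p^{2}} = -2 + \sqrt{1 + p^{2}}$)
$- 10 N{\left(6,5 \right)} V{\left(-5,-4 \right)} = - 10 \left(2 + 5\right) \left(-2 + \sqrt{1 + \left(-5\right)^{2}}\right) = \left(-10\right) 7 \left(-2 + \sqrt{1 + 25}\right) = - 70 \left(-2 + \sqrt{26}\right) = 140 - 70 \sqrt{26}$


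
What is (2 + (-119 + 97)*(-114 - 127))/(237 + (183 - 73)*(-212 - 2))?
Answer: -5304/23303 ≈ -0.22761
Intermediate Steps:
(2 + (-119 + 97)*(-114 - 127))/(237 + (183 - 73)*(-212 - 2)) = (2 - 22*(-241))/(237 + 110*(-214)) = (2 + 5302)/(237 - 23540) = 5304/(-23303) = 5304*(-1/23303) = -5304/23303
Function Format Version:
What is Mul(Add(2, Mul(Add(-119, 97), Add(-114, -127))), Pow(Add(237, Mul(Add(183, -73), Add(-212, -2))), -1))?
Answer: Rational(-5304, 23303) ≈ -0.22761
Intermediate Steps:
Mul(Add(2, Mul(Add(-119, 97), Add(-114, -127))), Pow(Add(237, Mul(Add(183, -73), Add(-212, -2))), -1)) = Mul(Add(2, Mul(-22, -241)), Pow(Add(237, Mul(110, -214)), -1)) = Mul(Add(2, 5302), Pow(Add(237, -23540), -1)) = Mul(5304, Pow(-23303, -1)) = Mul(5304, Rational(-1, 23303)) = Rational(-5304, 23303)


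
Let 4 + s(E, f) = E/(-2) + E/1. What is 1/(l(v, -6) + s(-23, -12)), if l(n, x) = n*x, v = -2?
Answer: -2/7 ≈ -0.28571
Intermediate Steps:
s(E, f) = -4 + E/2 (s(E, f) = -4 + (E/(-2) + E/1) = -4 + (E*(-½) + E*1) = -4 + (-E/2 + E) = -4 + E/2)
1/(l(v, -6) + s(-23, -12)) = 1/(-2*(-6) + (-4 + (½)*(-23))) = 1/(12 + (-4 - 23/2)) = 1/(12 - 31/2) = 1/(-7/2) = -2/7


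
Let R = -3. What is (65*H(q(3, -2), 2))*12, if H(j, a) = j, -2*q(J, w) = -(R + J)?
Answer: 0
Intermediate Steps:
q(J, w) = -3/2 + J/2 (q(J, w) = -(-1)*(-3 + J)/2 = -(3 - J)/2 = -3/2 + J/2)
(65*H(q(3, -2), 2))*12 = (65*(-3/2 + (½)*3))*12 = (65*(-3/2 + 3/2))*12 = (65*0)*12 = 0*12 = 0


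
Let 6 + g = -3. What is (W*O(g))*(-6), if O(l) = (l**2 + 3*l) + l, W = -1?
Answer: 270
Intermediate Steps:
g = -9 (g = -6 - 3 = -9)
O(l) = l**2 + 4*l
(W*O(g))*(-6) = -(-9)*(4 - 9)*(-6) = -(-9)*(-5)*(-6) = -1*45*(-6) = -45*(-6) = 270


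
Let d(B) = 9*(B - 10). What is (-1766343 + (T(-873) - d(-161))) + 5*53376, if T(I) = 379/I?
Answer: -1307688031/873 ≈ -1.4979e+6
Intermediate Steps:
d(B) = -90 + 9*B (d(B) = 9*(-10 + B) = -90 + 9*B)
(-1766343 + (T(-873) - d(-161))) + 5*53376 = (-1766343 + (379/(-873) - (-90 + 9*(-161)))) + 5*53376 = (-1766343 + (379*(-1/873) - (-90 - 1449))) + 266880 = (-1766343 + (-379/873 - 1*(-1539))) + 266880 = (-1766343 + (-379/873 + 1539)) + 266880 = (-1766343 + 1343168/873) + 266880 = -1540674271/873 + 266880 = -1307688031/873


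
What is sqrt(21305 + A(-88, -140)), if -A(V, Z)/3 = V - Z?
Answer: sqrt(21149) ≈ 145.43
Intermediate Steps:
A(V, Z) = -3*V + 3*Z (A(V, Z) = -3*(V - Z) = -3*V + 3*Z)
sqrt(21305 + A(-88, -140)) = sqrt(21305 + (-3*(-88) + 3*(-140))) = sqrt(21305 + (264 - 420)) = sqrt(21305 - 156) = sqrt(21149)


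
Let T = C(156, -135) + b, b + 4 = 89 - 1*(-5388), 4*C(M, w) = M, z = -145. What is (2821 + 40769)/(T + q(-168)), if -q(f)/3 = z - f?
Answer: 43590/5443 ≈ 8.0085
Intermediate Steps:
C(M, w) = M/4
b = 5473 (b = -4 + (89 - 1*(-5388)) = -4 + (89 + 5388) = -4 + 5477 = 5473)
T = 5512 (T = (¼)*156 + 5473 = 39 + 5473 = 5512)
q(f) = 435 + 3*f (q(f) = -3*(-145 - f) = 435 + 3*f)
(2821 + 40769)/(T + q(-168)) = (2821 + 40769)/(5512 + (435 + 3*(-168))) = 43590/(5512 + (435 - 504)) = 43590/(5512 - 69) = 43590/5443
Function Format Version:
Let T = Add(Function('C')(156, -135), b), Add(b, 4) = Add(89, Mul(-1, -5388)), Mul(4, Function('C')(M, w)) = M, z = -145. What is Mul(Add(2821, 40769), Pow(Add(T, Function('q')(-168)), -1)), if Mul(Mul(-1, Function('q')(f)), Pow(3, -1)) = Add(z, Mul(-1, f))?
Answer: Rational(43590, 5443) ≈ 8.0085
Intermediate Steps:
Function('C')(M, w) = Mul(Rational(1, 4), M)
b = 5473 (b = Add(-4, Add(89, Mul(-1, -5388))) = Add(-4, Add(89, 5388)) = Add(-4, 5477) = 5473)
T = 5512 (T = Add(Mul(Rational(1, 4), 156), 5473) = Add(39, 5473) = 5512)
Function('q')(f) = Add(435, Mul(3, f)) (Function('q')(f) = Mul(-3, Add(-145, Mul(-1, f))) = Add(435, Mul(3, f)))
Mul(Add(2821, 40769), Pow(Add(T, Function('q')(-168)), -1)) = Mul(Add(2821, 40769), Pow(Add(5512, Add(435, Mul(3, -168))), -1)) = Mul(43590, Pow(Add(5512, Add(435, -504)), -1)) = Mul(43590, Pow(Add(5512, -69), -1)) = Mul(43590, Pow(5443, -1)) = Mul(43590, Rational(1, 5443)) = Rational(43590, 5443)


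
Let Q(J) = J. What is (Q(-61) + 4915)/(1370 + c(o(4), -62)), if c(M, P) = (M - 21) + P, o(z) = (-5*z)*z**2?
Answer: 4854/967 ≈ 5.0196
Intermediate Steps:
o(z) = -5*z**3
c(M, P) = -21 + M + P (c(M, P) = (-21 + M) + P = -21 + M + P)
(Q(-61) + 4915)/(1370 + c(o(4), -62)) = (-61 + 4915)/(1370 + (-21 - 5*4**3 - 62)) = 4854/(1370 + (-21 - 5*64 - 62)) = 4854/(1370 + (-21 - 320 - 62)) = 4854/(1370 - 403) = 4854/967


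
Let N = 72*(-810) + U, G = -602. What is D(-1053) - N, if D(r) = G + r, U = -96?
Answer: 56761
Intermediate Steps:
D(r) = -602 + r
N = -58416 (N = 72*(-810) - 96 = -58320 - 96 = -58416)
D(-1053) - N = (-602 - 1053) - 1*(-58416) = -1655 + 58416 = 56761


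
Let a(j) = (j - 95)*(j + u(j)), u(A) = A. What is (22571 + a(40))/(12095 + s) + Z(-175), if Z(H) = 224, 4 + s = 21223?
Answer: 7480507/33314 ≈ 224.55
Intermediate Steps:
s = 21219 (s = -4 + 21223 = 21219)
a(j) = 2*j*(-95 + j) (a(j) = (j - 95)*(j + j) = (-95 + j)*(2*j) = 2*j*(-95 + j))
(22571 + a(40))/(12095 + s) + Z(-175) = (22571 + 2*40*(-95 + 40))/(12095 + 21219) + 224 = (22571 + 2*40*(-55))/33314 + 224 = (22571 - 4400)*(1/33314) + 224 = 18171*(1/33314) + 224 = 18171/33314 + 224 = 7480507/33314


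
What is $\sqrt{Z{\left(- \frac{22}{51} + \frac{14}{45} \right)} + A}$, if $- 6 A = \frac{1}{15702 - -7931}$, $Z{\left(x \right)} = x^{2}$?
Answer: $\frac{\sqrt{18899988319834}}{36158490} \approx 0.12023$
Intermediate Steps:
$A = - \frac{1}{141798}$ ($A = - \frac{1}{6 \left(15702 - -7931\right)} = - \frac{1}{6 \left(15702 + 7931\right)} = - \frac{1}{6 \cdot 23633} = \left(- \frac{1}{6}\right) \frac{1}{23633} = - \frac{1}{141798} \approx -7.0523 \cdot 10^{-6}$)
$\sqrt{Z{\left(- \frac{22}{51} + \frac{14}{45} \right)} + A} = \sqrt{\left(- \frac{22}{51} + \frac{14}{45}\right)^{2} - \frac{1}{141798}} = \sqrt{\left(- \frac{92}{765}\right)^{2} - \frac{1}{141798}} = \sqrt{\frac{8464}{585225} - \frac{1}{141798}} = \sqrt{\frac{399864349}{27661244850}} = \frac{\sqrt{18899988319834}}{36158490}$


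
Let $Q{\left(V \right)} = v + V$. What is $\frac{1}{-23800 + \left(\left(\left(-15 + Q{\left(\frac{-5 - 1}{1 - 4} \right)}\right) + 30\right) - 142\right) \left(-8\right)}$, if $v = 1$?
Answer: $- \frac{1}{22808} \approx -4.3844 \cdot 10^{-5}$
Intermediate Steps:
$Q{\left(V \right)} = 1 + V$
$\frac{1}{-23800 + \left(\left(\left(-15 + Q{\left(\frac{-5 - 1}{1 - 4} \right)}\right) + 30\right) - 142\right) \left(-8\right)} = \frac{1}{-23800 + \left(\left(\left(-15 + \left(1 + \frac{-5 - 1}{1 - 4}\right)\right) + 30\right) - 142\right) \left(-8\right)} = \frac{1}{-23800 + \left(\left(\left(-15 - \left(-1 + \frac{6}{-3}\right)\right) + 30\right) - 142\right) \left(-8\right)} = \frac{1}{-23800 + \left(\left(\left(-15 + \left(1 - -2\right)\right) + 30\right) - 142\right) \left(-8\right)} = \frac{1}{-23800 + \left(\left(\left(-15 + \left(1 + 2\right)\right) + 30\right) - 142\right) \left(-8\right)} = \frac{1}{-23800 + \left(\left(\left(-15 + 3\right) + 30\right) - 142\right) \left(-8\right)} = \frac{1}{-23800 + \left(\left(-12 + 30\right) - 142\right) \left(-8\right)} = \frac{1}{-23800 + \left(18 - 142\right) \left(-8\right)} = \frac{1}{-23800 - -992} = \frac{1}{-23800 + 992} = \frac{1}{-22808} = - \frac{1}{22808}$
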